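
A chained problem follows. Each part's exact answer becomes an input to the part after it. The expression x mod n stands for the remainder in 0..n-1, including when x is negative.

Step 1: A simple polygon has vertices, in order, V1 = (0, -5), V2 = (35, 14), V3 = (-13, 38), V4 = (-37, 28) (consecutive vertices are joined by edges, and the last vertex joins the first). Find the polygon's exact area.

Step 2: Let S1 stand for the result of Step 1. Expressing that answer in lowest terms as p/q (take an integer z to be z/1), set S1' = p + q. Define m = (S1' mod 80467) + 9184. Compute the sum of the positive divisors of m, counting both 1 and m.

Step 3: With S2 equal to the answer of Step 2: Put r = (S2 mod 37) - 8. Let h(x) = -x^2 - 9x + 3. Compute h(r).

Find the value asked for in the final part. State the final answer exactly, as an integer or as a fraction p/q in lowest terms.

-19

Step 1: cross terms: (0*14 - 35*-5)=175, (35*38 - -13*14)=1512, (-13*28 - -37*38)=1042, (-37*-5 - 0*28)=185; twice the area = |2914| = 2914; area = 1457; answer 1457
Step 2: S1 = 1457; threaded value p + q = 1458; m = 10642; 10642 = 2 * 17 * 313; sigma = (1 + 2) * (1 + 17) * (1 + 313) = 3 * 18 * 314 = 16956; answer 16956
Step 3: S2 = 16956; r = 2; -1*(2)^2 - 9*(2)^1 + 3 = (-4) + (-18) + (3) = -19; answer -19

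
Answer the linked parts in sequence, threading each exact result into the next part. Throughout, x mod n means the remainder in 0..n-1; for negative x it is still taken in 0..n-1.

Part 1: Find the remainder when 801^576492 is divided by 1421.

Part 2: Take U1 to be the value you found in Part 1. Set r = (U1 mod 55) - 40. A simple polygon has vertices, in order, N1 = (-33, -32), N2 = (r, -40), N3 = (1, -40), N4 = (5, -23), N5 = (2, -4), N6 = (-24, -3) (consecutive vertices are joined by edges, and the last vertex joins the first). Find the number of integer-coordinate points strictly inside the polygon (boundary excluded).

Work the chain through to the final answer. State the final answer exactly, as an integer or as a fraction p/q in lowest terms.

Part 1: squarings mod 1421: 801^1=801, 801^2=730, 801^4=25, 801^8=625, 801^16=1271, 801^32=1185, 801^64=277, 801^128=1416, 801^256=25, 801^512=625, 801^1024=1271, 801^2048=1185, 801^4096=277, 801^8192=1416, 801^16384=25, 801^32768=625, 801^65536=1271, 801^131072=1185, 801^262144=277, 801^524288=1416; 801^576492 = 801^4 * 801^8 * 801^32 * 801^64 * 801^128 * 801^256 * 801^512 * 801^2048 * 801^16384 * 801^32768 * 801^524288 = 1 (mod 1421); answer 1
Part 2: U1 = 1; r = -39; cross terms: (-33*-40 - -39*-32)=72, (-39*-40 - 1*-40)=1600, (1*-23 - 5*-40)=177, (5*-4 - 2*-23)=26, (2*-3 - -24*-4)=-102, (-24*-32 - -33*-3)=669; twice the area = |2442| = 2442; area = 1221; boundary points = 2 + 40 + 1 + 1 + 1 + 1 = 46; strictly interior points = area - boundary/2 + 1 = 1199; answer 1199

1199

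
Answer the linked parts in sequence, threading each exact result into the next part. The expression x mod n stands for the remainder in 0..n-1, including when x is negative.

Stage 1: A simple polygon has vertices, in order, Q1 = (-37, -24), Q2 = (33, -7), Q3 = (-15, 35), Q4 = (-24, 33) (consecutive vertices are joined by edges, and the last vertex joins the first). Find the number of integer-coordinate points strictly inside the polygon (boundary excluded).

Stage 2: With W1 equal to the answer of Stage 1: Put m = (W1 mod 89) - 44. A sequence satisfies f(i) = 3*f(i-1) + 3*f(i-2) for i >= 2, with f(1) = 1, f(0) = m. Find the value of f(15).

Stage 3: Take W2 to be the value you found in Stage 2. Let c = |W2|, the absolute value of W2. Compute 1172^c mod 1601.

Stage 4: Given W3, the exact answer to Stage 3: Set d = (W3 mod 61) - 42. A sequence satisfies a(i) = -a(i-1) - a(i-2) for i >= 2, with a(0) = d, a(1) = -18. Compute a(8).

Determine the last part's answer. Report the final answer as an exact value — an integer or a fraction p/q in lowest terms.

35

Stage 1: cross terms: (-37*-7 - 33*-24)=1051, (33*35 - -15*-7)=1050, (-15*33 - -24*35)=345, (-24*-24 - -37*33)=1797; twice the area = |4243| = 4243; area = 4243/2; boundary points = 1 + 6 + 1 + 1 = 9; strictly interior points = area - boundary/2 + 1 = 2118; answer 2118
Stage 2: W1 = 2118; m = 27; f(2) = 3*(1) + 3*(27) = 84; iterating: f(2)=84, f(3)=255, f(4)=1017, f(5)=3816, f(6)=14499, f(7)=54945, f(8)=208332, f(9)=789831, f(10)=2994489, f(11)=11352960, f(12)=43042347, f(13)=163185921, f(14)=618684804, f(15)=2345612175; answer 2345612175
Stage 3: W2 = 2345612175; c = 2345612175; squarings mod 1601: 1172^1=1172, 1172^2=1527, 1172^4=673, 1172^8=1447, 1172^16=1302, 1172^32=1346, 1172^64=985, 1172^128=19, 1172^256=361, 1172^512=640, 1172^1024=1345, 1172^2048=1496, 1172^4096=1419, 1172^8192=1104, 1172^16384=455, 1172^32768=496, 1172^65536=1063, 1172^131072=1264, 1172^262144=1499, 1172^524288=798, 1172^1048576=1207, 1172^2097152=1540, 1172^4194304=519, 1172^8388608=393, 1172^16777216=753, 1172^33554432=255, 1172^67108864=985, 1172^134217728=19, 1172^268435456=361, 1172^536870912=640, 1172^1073741824=1345, 1172^2147483648=1496; 1172^2345612175 = 1172^1 * 1172^2 * 1172^4 * 1172^8 * 1172^128 * 1172^256 * 1172^512 * 1172^4096 * 1172^8192 * 1172^65536 * 1172^131072 * 1172^262144 * 1172^524288 * 1172^4194304 * 1172^8388608 * 1172^16777216 * 1172^33554432 * 1172^134217728 * 1172^2147483648 = 757 (mod 1601); answer 757
Stage 4: W3 = 757; d = -17; a(2) = -1*(-18) - 1*(-17) = 35; iterating: a(2)=35, a(3)=-17, a(4)=-18, a(5)=35, a(6)=-17, a(7)=-18, a(8)=35; answer 35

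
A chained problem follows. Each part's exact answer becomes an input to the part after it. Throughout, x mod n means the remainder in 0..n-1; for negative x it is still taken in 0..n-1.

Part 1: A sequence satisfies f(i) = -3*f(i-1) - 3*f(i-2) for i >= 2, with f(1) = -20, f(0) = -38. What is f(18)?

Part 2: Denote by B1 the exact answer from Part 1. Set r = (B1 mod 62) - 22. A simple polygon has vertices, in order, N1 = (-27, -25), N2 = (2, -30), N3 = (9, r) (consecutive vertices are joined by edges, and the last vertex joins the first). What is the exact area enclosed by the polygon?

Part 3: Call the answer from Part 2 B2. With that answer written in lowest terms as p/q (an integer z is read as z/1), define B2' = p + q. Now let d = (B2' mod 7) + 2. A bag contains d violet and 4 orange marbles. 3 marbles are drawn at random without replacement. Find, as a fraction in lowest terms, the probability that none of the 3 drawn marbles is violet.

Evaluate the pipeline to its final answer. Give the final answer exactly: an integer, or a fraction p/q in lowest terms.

Part 1: f(2) = -3*(-20) - 3*(-38) = 174; iterating: f(2)=174, f(3)=-462, f(4)=864, f(5)=-1206, f(6)=1026, f(7)=540, f(8)=-4698, f(9)=12474, f(10)=-23328, f(11)=32562, f(12)=-27702, f(13)=-14580, f(14)=126846, f(15)=-336798, f(16)=629856, f(17)=-879174, f(18)=747954; answer 747954
Part 2: B1 = 747954; r = 26; cross terms: (-27*-30 - 2*-25)=860, (2*26 - 9*-30)=322, (9*-25 - -27*26)=477; twice the area = |1659| = 1659; area = 1659/2; answer 1659/2
Part 3: B2 = 1659/2; threaded value p + q = 1661; d = 4; total draws C(8,3) = 56; favorable C(4,3) = 4; P = 1/14; answer 1/14

1/14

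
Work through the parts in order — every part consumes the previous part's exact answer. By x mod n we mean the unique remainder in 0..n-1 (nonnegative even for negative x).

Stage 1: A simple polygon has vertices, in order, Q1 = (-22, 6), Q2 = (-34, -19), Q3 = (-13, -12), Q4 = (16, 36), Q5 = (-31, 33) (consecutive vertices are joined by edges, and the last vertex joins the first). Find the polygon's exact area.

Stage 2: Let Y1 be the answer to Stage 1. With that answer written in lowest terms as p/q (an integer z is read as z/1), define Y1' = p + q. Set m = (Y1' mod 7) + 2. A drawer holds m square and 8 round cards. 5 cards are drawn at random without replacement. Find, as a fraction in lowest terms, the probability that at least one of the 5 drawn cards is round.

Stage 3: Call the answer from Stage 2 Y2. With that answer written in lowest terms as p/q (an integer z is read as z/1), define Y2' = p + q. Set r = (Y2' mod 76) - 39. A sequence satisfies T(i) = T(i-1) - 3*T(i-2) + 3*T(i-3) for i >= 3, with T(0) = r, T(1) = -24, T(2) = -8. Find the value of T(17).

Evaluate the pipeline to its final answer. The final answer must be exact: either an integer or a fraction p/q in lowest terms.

-232904

Stage 1: cross terms: (-22*-19 - -34*6)=622, (-34*-12 - -13*-19)=161, (-13*36 - 16*-12)=-276, (16*33 - -31*36)=1644, (-31*6 - -22*33)=540; twice the area = |2691| = 2691; area = 2691/2; answer 2691/2
Stage 2: Y1 = 2691/2; threaded value p + q = 2693; m = 7; total draws C(15,5) = 3003; complement C(7,5) = 21; favorable 3003 - 21 = 2982; P = 142/143; answer 142/143
Stage 3: Y2 = 142/143; threaded value p + q = 285; r = 18; T(3) = 1*(-8) - 3*(-24) + 3*(18) = 118; iterating: T(3)=118, T(4)=70, T(5)=-308, T(6)=-164, T(7)=970, T(8)=538, T(9)=-2864, T(10)=-1568, T(11)=8638, T(12)=4750, T(13)=-25868, T(14)=-14204, T(15)=77650, T(16)=42658, T(17)=-232904; answer -232904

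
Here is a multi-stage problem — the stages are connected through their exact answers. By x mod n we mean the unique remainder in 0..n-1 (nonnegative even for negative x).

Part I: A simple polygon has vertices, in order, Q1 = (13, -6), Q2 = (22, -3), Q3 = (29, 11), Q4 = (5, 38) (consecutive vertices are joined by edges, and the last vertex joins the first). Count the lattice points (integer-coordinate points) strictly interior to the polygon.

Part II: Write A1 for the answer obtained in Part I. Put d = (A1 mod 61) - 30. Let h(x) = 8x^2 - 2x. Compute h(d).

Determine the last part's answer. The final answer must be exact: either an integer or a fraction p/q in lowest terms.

496

Part I: cross terms: (13*-3 - 22*-6)=93, (22*11 - 29*-3)=329, (29*38 - 5*11)=1047, (5*-6 - 13*38)=-524; twice the area = |945| = 945; area = 945/2; boundary points = 3 + 7 + 3 + 4 = 17; strictly interior points = area - boundary/2 + 1 = 465; answer 465
Part II: A1 = 465; d = 8; 8*(8)^2 - 2*(8)^1 = (512) + (-16) = 496; answer 496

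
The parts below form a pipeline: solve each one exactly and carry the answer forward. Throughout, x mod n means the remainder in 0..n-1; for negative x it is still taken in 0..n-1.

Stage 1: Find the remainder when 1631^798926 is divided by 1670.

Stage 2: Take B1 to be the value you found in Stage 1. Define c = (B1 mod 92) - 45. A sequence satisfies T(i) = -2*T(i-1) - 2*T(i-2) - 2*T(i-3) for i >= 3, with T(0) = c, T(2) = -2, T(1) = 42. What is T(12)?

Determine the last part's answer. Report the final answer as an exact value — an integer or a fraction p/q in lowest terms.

Stage 1: squarings mod 1670: 1631^1=1631, 1631^2=1521, 1631^4=491, 1631^8=601, 1631^16=481, 1631^32=901, 1631^64=181, 1631^128=1031, 1631^256=841, 1631^512=871, 1631^1024=461, 1631^2048=431, 1631^4096=391, 1631^8192=911, 1631^16384=1601, 1631^32768=1421, 1631^65536=211, 1631^131072=1101, 1631^262144=1451, 1631^524288=1201; 1631^798926 = 1631^2 * 1631^4 * 1631^8 * 1631^64 * 1631^128 * 1631^4096 * 1631^8192 * 1631^262144 * 1631^524288 = 291 (mod 1670); answer 291
Stage 2: B1 = 291; c = -30; T(3) = -2*(-2) - 2*(42) - 2*(-30) = -20; iterating: T(3)=-20, T(4)=-40, T(5)=124, T(6)=-128, T(7)=88, T(8)=-168, T(9)=416, T(10)=-672, T(11)=848, T(12)=-1184; answer -1184

-1184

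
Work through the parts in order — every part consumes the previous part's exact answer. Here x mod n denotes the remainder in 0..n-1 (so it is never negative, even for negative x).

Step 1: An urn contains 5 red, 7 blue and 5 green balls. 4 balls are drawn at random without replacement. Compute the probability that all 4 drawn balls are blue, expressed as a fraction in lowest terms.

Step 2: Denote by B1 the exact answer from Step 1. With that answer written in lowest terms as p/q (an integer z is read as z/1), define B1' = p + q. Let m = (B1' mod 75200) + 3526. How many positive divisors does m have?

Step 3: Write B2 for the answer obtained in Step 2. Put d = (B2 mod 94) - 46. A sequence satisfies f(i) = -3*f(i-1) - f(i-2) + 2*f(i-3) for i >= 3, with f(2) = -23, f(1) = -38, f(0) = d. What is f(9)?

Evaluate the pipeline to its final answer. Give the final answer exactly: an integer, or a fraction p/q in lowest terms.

Step 1: total draws C(17,4) = 2380; favorable C(7,4) = 35; P = 1/68; answer 1/68
Step 2: B1 = 1/68; threaded value p + q = 69; m = 3595; 3595 = 5 * 719; number of divisors = (1+1) * (1+1) = 4; answer 4
Step 3: B2 = 4; d = -42; f(3) = -3*(-23) - 1*(-38) + 2*(-42) = 23; iterating: f(3)=23, f(4)=-122, f(5)=297, f(6)=-723, f(7)=1628, f(8)=-3567, f(9)=7627; answer 7627

7627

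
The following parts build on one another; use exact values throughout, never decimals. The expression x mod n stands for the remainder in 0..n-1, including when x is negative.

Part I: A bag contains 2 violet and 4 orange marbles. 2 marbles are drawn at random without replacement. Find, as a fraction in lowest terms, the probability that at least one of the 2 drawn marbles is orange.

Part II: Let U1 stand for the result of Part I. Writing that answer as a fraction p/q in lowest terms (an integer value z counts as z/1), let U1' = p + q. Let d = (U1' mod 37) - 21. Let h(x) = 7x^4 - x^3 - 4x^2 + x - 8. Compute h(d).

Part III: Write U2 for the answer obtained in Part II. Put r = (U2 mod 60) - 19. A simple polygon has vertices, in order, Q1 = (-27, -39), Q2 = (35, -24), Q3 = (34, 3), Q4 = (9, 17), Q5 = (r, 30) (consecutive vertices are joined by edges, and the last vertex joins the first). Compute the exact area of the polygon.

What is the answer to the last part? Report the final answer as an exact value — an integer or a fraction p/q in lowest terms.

Part I: total draws C(6,2) = 15; complement C(2,2) = 1; favorable 15 - 1 = 14; P = 14/15; answer 14/15
Part II: U1 = 14/15; threaded value p + q = 29; d = 8; 7*(8)^4 - 1*(8)^3 - 4*(8)^2 + 1*(8)^1 - 8 = (28672) + (-512) + (-256) + (8) + (-8) = 27904; answer 27904
Part III: U2 = 27904; r = -15; cross terms: (-27*-24 - 35*-39)=2013, (35*3 - 34*-24)=921, (34*17 - 9*3)=551, (9*30 - -15*17)=525, (-15*-39 - -27*30)=1395; twice the area = |5405| = 5405; area = 5405/2; answer 5405/2

5405/2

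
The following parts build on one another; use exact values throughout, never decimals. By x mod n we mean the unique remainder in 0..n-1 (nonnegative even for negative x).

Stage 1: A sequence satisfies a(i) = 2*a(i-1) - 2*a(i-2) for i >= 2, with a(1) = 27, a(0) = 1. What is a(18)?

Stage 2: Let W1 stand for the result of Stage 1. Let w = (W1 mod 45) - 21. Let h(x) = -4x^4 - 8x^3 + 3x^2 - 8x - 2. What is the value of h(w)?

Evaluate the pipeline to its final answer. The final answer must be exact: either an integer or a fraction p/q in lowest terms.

Stage 1: a(2) = 2*(27) - 2*(1) = 52; iterating: a(2)=52, a(3)=50, a(4)=-4, a(5)=-108, a(6)=-208, a(7)=-200, a(8)=16, a(9)=432, a(10)=832, a(11)=800, a(12)=-64, a(13)=-1728, a(14)=-3328, a(15)=-3200, a(16)=256, a(17)=6912, a(18)=13312; answer 13312
Stage 2: W1 = 13312; w = 16; -4*(16)^4 - 8*(16)^3 + 3*(16)^2 - 8*(16)^1 - 2 = (-262144) + (-32768) + (768) + (-128) + (-2) = -294274; answer -294274

-294274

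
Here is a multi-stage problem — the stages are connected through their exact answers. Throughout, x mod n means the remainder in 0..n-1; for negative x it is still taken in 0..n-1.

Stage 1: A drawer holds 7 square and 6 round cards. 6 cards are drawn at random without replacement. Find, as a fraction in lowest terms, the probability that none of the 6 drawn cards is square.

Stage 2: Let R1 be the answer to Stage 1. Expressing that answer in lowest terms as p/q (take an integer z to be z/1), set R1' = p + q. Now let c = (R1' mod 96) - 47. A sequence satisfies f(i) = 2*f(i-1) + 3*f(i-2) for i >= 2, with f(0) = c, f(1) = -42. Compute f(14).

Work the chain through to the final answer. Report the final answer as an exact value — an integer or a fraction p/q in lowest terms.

Stage 1: total draws C(13,6) = 1716; favorable C(6,6) = 1; P = 1/1716; answer 1/1716
Stage 2: R1 = 1/1716; threaded value p + q = 1717; c = 38; f(2) = 2*(-42) + 3*(38) = 30; iterating: f(2)=30, f(3)=-66, f(4)=-42, f(5)=-282, f(6)=-690, f(7)=-2226, f(8)=-6522, f(9)=-19722, f(10)=-59010, f(11)=-177186, f(12)=-531402, f(13)=-1594362, f(14)=-4782930; answer -4782930

-4782930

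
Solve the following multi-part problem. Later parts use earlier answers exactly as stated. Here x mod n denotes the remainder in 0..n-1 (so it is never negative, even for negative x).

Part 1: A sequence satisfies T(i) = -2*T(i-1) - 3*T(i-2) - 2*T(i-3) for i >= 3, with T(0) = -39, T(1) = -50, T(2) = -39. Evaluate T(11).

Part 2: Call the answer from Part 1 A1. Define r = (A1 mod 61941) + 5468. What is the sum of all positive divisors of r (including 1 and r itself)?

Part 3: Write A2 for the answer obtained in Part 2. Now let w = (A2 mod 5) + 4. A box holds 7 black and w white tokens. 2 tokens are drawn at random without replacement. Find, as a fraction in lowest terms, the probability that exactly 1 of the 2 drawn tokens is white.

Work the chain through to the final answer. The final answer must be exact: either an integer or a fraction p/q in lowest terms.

Part 1: T(3) = -2*(-39) - 3*(-50) - 2*(-39) = 306; iterating: T(3)=306, T(4)=-395, T(5)=-50, T(6)=673, T(7)=-406, T(8)=-1107, T(9)=2086, T(10)=-39, T(11)=-3966; answer -3966
Part 2: A1 = -3966; r = 63443; 63443 is prime, so its only divisors are 1 and 63443; sigma = 1 + 63443 = 63444; answer 63444
Part 3: A2 = 63444; w = 8; total draws C(15,2) = 105; favorable C(8,1)*C(7,1) = 56; P = 8/15; answer 8/15

8/15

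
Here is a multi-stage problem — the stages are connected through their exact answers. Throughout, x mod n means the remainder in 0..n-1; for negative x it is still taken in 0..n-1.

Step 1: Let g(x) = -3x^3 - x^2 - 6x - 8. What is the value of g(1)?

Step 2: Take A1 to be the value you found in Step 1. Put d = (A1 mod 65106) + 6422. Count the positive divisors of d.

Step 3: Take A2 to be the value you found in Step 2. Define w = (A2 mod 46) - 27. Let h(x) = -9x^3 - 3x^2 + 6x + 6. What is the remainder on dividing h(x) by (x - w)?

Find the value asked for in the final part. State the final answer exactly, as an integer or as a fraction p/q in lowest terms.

Step 1: -3*(1)^3 - 1*(1)^2 - 6*(1)^1 - 8 = (-3) + (-1) + (-6) + (-8) = -18; answer -18
Step 2: A1 = -18; d = 71510; 71510 = 2 * 5 * 7151; number of divisors = (1+1) * (1+1) * (1+1) = 8; answer 8
Step 3: A2 = 8; w = -19; remainder = value at the root: -9*(-19)^3 - 3*(-19)^2 + 6*(-19)^1 + 6 = (61731) + (-1083) + (-114) + (6) = 60540; answer 60540

60540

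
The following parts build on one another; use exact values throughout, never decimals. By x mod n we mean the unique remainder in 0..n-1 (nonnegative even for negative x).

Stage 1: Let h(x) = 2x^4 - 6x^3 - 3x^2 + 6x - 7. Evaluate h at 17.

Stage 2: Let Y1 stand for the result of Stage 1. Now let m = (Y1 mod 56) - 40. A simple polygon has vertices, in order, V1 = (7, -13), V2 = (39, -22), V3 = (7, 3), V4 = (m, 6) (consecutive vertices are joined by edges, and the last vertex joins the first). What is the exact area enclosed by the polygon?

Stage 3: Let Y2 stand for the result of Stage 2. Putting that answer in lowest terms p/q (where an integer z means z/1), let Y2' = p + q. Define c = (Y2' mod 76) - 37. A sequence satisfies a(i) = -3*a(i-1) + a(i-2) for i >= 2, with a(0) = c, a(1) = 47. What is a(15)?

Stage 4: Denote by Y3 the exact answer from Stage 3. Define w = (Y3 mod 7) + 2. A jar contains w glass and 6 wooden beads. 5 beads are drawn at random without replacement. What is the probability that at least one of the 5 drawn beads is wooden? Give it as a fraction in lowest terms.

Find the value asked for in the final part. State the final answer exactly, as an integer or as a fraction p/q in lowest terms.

Stage 1: 2*(17)^4 - 6*(17)^3 - 3*(17)^2 + 6*(17)^1 - 7 = (167042) + (-29478) + (-867) + (102) + (-7) = 136792; answer 136792
Stage 2: Y1 = 136792; m = 0; cross terms: (7*-22 - 39*-13)=353, (39*3 - 7*-22)=271, (7*6 - 0*3)=42, (0*-13 - 7*6)=-42; twice the area = |624| = 624; area = 312; answer 312
Stage 3: Y2 = 312; threaded value p + q = 313; c = -28; a(2) = -3*(47) + 1*(-28) = -169; iterating: a(2)=-169, a(3)=554, a(4)=-1831, a(5)=6047, a(6)=-19972, a(7)=65963, a(8)=-217861, a(9)=719546, a(10)=-2376499, a(11)=7849043, a(12)=-25923628, a(13)=85619927, a(14)=-282783409, a(15)=933970154; answer 933970154
Stage 4: Y3 = 933970154; w = 7; total draws C(13,5) = 1287; complement C(7,5) = 21; favorable 1287 - 21 = 1266; P = 422/429; answer 422/429

422/429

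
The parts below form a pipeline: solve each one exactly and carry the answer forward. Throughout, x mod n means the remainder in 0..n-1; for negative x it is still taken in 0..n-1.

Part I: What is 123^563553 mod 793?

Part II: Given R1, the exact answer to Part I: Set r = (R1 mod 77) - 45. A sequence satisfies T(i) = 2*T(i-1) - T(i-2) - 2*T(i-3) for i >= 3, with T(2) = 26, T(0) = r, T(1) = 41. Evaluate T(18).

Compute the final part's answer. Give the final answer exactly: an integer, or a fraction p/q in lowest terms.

37862

Part I: squarings mod 793: 123^1=123, 123^2=62, 123^4=672, 123^8=367, 123^16=672, 123^32=367, 123^64=672, 123^128=367, 123^256=672, 123^512=367, 123^1024=672, 123^2048=367, 123^4096=672, 123^8192=367, 123^16384=672, 123^32768=367, 123^65536=672, 123^131072=367, 123^262144=672, 123^524288=367; 123^563553 = 123^1 * 123^32 * 123^64 * 123^256 * 123^2048 * 123^4096 * 123^32768 * 123^524288 = 733 (mod 793); answer 733
Part II: R1 = 733; r = -5; T(3) = 2*(26) - 1*(41) - 2*(-5) = 21; iterating: T(3)=21, T(4)=-66, T(5)=-205, T(6)=-386, T(7)=-435, T(8)=-74, T(9)=1059, T(10)=3062, T(11)=5213, T(12)=5246, T(13)=-845, T(14)=-17362, T(15)=-44371, T(16)=-69690, T(17)=-60285, T(18)=37862; answer 37862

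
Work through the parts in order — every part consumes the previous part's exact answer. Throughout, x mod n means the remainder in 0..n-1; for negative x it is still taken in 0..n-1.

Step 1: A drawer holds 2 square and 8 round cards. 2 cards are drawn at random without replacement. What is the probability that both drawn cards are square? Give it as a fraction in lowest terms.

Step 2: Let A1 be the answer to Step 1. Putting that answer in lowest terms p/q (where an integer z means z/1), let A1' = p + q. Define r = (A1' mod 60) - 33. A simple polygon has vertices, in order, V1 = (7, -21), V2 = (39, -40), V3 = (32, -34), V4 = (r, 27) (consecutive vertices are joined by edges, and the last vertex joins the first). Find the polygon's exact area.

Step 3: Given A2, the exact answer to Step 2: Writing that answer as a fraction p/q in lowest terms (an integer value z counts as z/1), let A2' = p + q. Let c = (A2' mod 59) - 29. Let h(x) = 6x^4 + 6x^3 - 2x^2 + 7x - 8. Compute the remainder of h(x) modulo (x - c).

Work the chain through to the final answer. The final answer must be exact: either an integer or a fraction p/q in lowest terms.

134572

Step 1: total draws C(10,2) = 45; favorable C(2,2) = 1; P = 1/45; answer 1/45
Step 2: A1 = 1/45; threaded value p + q = 46; r = 13; cross terms: (7*-40 - 39*-21)=539, (39*-34 - 32*-40)=-46, (32*27 - 13*-34)=1306, (13*-21 - 7*27)=-462; twice the area = |1337| = 1337; area = 1337/2; answer 1337/2
Step 3: A2 = 1337/2; threaded value p + q = 1339; c = 12; remainder = value at the root: 6*(12)^4 + 6*(12)^3 - 2*(12)^2 + 7*(12)^1 - 8 = (124416) + (10368) + (-288) + (84) + (-8) = 134572; answer 134572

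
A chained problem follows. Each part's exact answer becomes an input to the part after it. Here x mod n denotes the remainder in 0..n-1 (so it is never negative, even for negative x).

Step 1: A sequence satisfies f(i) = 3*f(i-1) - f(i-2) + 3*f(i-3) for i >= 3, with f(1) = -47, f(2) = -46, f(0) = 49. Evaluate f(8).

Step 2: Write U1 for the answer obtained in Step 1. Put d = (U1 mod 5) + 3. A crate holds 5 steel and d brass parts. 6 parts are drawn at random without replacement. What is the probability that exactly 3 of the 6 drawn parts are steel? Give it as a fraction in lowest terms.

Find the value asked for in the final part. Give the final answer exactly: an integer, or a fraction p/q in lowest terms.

Step 1: f(3) = 3*(-46) - 1*(-47) + 3*(49) = 56; iterating: f(3)=56, f(4)=73, f(5)=25, f(6)=170, f(7)=704, f(8)=2017; answer 2017
Step 2: U1 = 2017; d = 5; total draws C(10,6) = 210; favorable C(5,3)*C(5,3) = 100; P = 10/21; answer 10/21

10/21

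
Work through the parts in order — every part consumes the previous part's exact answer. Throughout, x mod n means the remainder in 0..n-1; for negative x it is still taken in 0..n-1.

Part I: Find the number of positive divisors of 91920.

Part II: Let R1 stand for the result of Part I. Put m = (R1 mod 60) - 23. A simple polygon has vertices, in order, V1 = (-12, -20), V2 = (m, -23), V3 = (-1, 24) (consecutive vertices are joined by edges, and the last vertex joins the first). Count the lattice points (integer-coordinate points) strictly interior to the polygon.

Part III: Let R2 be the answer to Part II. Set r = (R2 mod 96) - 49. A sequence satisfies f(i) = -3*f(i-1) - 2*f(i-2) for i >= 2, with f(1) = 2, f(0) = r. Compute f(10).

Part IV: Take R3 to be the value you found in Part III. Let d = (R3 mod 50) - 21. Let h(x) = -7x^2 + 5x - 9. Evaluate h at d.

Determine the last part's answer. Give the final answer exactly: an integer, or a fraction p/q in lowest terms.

-159

Part I: 91920 = 2^4 * 3 * 5 * 383; number of divisors = (4+1) * (1+1) * (1+1) * (1+1) = 40; answer 40
Part II: R1 = 40; m = 17; cross terms: (-12*-23 - 17*-20)=616, (17*24 - -1*-23)=385, (-1*-20 - -12*24)=308; twice the area = |1309| = 1309; area = 1309/2; boundary points = 1 + 1 + 11 = 13; strictly interior points = area - boundary/2 + 1 = 649; answer 649
Part III: R2 = 649; r = 24; f(2) = -3*(2) - 2*(24) = -54; iterating: f(2)=-54, f(3)=158, f(4)=-366, f(5)=782, f(6)=-1614, f(7)=3278, f(8)=-6606, f(9)=13262, f(10)=-26574; answer -26574
Part IV: R3 = -26574; d = 5; -7*(5)^2 + 5*(5)^1 - 9 = (-175) + (25) + (-9) = -159; answer -159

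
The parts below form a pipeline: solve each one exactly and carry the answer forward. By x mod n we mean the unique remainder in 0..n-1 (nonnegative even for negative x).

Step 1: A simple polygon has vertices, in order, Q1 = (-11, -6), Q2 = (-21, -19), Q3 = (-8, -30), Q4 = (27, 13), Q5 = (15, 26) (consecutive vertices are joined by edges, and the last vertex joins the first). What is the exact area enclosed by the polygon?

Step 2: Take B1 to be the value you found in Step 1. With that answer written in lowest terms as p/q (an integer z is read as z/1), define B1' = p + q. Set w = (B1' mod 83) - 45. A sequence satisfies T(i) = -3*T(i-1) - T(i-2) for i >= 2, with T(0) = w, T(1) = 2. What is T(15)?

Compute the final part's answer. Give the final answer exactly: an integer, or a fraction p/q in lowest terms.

10562788

Step 1: cross terms: (-11*-19 - -21*-6)=83, (-21*-30 - -8*-19)=478, (-8*13 - 27*-30)=706, (27*26 - 15*13)=507, (15*-6 - -11*26)=196; twice the area = |1970| = 1970; area = 985; answer 985
Step 2: B1 = 985; threaded value p + q = 986; w = 28; T(2) = -3*(2) - 1*(28) = -34; iterating: T(2)=-34, T(3)=100, T(4)=-266, T(5)=698, T(6)=-1828, T(7)=4786, T(8)=-12530, T(9)=32804, T(10)=-85882, T(11)=224842, T(12)=-588644, T(13)=1541090, T(14)=-4034626, T(15)=10562788; answer 10562788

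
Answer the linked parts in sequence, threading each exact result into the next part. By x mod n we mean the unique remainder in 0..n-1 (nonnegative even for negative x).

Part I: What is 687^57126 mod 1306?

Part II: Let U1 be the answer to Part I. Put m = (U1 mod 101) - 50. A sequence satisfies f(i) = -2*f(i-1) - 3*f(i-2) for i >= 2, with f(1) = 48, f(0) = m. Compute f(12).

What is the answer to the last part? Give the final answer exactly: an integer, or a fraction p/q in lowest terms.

6300

Part I: squarings mod 1306: 687^1=687, 687^2=503, 687^4=951, 687^8=649, 687^16=669, 687^32=909, 687^64=889, 687^128=191, 687^256=1219, 687^512=1039, 687^1024=765, 687^2048=137, 687^4096=485, 687^8192=145, 687^16384=129, 687^32768=969; 687^57126 = 687^2 * 687^4 * 687^32 * 687^256 * 687^512 * 687^1024 * 687^2048 * 687^4096 * 687^16384 * 687^32768 = 131 (mod 1306); answer 131
Part II: U1 = 131; m = -20; f(2) = -2*(48) - 3*(-20) = -36; iterating: f(2)=-36, f(3)=-72, f(4)=252, f(5)=-288, f(6)=-180, f(7)=1224, f(8)=-1908, f(9)=144, f(10)=5436, f(11)=-11304, f(12)=6300; answer 6300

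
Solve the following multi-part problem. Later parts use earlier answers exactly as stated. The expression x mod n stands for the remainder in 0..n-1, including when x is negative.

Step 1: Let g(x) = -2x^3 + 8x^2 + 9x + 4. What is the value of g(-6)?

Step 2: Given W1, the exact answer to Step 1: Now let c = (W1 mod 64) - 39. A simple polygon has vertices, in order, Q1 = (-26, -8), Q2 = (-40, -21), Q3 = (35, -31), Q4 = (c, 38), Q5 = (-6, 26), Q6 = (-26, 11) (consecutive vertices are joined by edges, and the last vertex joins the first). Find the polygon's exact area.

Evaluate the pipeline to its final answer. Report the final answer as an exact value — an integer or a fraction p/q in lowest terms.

2175

Step 1: -2*(-6)^3 + 8*(-6)^2 + 9*(-6)^1 + 4 = (432) + (288) + (-54) + (4) = 670; answer 670
Step 2: W1 = 670; c = -9; cross terms: (-26*-21 - -40*-8)=226, (-40*-31 - 35*-21)=1975, (35*38 - -9*-31)=1051, (-9*26 - -6*38)=-6, (-6*11 - -26*26)=610, (-26*-8 - -26*11)=494; twice the area = |4350| = 4350; area = 2175; answer 2175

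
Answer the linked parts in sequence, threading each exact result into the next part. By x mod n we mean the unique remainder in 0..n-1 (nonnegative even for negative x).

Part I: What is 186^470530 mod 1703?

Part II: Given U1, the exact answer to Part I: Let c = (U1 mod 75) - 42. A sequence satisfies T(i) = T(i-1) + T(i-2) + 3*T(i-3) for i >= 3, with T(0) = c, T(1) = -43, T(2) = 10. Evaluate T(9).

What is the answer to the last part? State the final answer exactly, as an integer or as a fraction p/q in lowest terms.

Part I: squarings mod 1703: 186^1=186, 186^2=536, 186^4=1192, 186^8=562, 186^16=789, 186^32=926, 186^64=867, 186^128=666, 186^256=776, 186^512=1017, 186^1024=568, 186^2048=757, 186^4096=841, 186^8192=536, 186^16384=1192, 186^32768=562, 186^65536=789, 186^131072=926, 186^262144=867; 186^470530 = 186^2 * 186^512 * 186^1024 * 186^2048 * 186^8192 * 186^65536 * 186^131072 * 186^262144 = 893 (mod 1703); answer 893
Part II: U1 = 893; c = 26; T(3) = 1*(10) + 1*(-43) + 3*(26) = 45; iterating: T(3)=45, T(4)=-74, T(5)=1, T(6)=62, T(7)=-159, T(8)=-94, T(9)=-67; answer -67

-67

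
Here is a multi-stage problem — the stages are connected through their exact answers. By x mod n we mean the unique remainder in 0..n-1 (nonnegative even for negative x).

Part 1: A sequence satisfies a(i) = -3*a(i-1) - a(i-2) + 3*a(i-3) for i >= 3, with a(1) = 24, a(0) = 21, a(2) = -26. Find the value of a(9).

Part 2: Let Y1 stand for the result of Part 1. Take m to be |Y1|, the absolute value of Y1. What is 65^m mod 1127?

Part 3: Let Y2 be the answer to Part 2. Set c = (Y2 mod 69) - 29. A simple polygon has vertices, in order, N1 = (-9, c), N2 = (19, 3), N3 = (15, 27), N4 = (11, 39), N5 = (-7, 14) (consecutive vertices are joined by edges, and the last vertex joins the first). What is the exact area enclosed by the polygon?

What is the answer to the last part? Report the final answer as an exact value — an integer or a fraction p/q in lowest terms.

Part 1: a(3) = -3*(-26) - 1*(24) + 3*(21) = 117; iterating: a(3)=117, a(4)=-253, a(5)=564, a(6)=-1088, a(7)=1941, a(8)=-3043, a(9)=3924; answer 3924
Part 2: Y1 = 3924; m = 3924; squarings mod 1127: 65^1=65, 65^2=844, 65^4=72, 65^8=676, 65^16=541, 65^32=788, 65^64=1094, 65^128=1089, 65^256=317, 65^512=186, 65^1024=786, 65^2048=200; 65^3924 = 65^4 * 65^16 * 65^64 * 65^256 * 65^512 * 65^1024 * 65^2048 = 561 (mod 1127); answer 561
Part 3: Y2 = 561; c = -20; cross terms: (-9*3 - 19*-20)=353, (19*27 - 15*3)=468, (15*39 - 11*27)=288, (11*14 - -7*39)=427, (-7*-20 - -9*14)=266; twice the area = |1802| = 1802; area = 901; answer 901

901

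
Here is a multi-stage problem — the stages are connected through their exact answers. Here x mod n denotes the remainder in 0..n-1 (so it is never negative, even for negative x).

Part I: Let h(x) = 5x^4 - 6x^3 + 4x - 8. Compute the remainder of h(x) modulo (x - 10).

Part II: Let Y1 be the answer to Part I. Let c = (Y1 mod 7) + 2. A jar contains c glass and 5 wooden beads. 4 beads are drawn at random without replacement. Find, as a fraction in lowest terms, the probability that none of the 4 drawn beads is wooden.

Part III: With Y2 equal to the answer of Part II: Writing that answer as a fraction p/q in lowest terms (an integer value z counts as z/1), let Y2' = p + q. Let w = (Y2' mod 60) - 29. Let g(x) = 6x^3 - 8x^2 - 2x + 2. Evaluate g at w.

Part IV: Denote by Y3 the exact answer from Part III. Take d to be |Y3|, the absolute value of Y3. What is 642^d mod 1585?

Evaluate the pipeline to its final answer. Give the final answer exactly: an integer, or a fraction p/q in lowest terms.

274

Part I: remainder = value at the root: 5*(10)^4 - 6*(10)^3 + 4*(10)^1 - 8 = (50000) + (-6000) + (40) + (-8) = 44032; answer 44032
Part II: Y1 = 44032; c = 4; total draws C(9,4) = 126; favorable C(4,4) = 1; P = 1/126; answer 1/126
Part III: Y2 = 1/126; threaded value p + q = 127; w = -22; 6*(-22)^3 - 8*(-22)^2 - 2*(-22)^1 + 2 = (-63888) + (-3872) + (44) + (2) = -67714; answer -67714
Part IV: Y3 = -67714; d = 67714; squarings mod 1585: 642^1=642, 642^2=64, 642^4=926, 642^8=1576, 642^16=81, 642^32=221, 642^64=1291, 642^128=846, 642^256=881, 642^512=1096, 642^1024=1371, 642^2048=1416, 642^4096=31, 642^8192=961, 642^16384=1051, 642^32768=1441, 642^65536=131; 642^67714 = 642^2 * 642^128 * 642^2048 * 642^65536 = 274 (mod 1585); answer 274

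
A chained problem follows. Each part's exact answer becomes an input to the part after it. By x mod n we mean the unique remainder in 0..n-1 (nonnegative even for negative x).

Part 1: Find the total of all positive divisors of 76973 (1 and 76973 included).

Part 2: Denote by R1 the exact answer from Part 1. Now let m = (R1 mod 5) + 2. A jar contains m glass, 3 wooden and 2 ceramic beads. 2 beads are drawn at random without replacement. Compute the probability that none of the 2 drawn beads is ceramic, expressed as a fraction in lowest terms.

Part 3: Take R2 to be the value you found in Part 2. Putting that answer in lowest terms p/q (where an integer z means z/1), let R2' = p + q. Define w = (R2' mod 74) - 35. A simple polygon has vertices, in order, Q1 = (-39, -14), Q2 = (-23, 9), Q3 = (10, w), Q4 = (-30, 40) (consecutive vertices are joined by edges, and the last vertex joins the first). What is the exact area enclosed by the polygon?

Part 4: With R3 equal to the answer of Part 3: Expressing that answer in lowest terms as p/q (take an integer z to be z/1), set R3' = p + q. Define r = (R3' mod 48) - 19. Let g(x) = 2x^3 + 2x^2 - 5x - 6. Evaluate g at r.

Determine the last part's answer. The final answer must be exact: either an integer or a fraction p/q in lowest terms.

Part 1: 76973 = 13 * 31 * 191; sigma = (1 + 13) * (1 + 31) * (1 + 191) = 14 * 32 * 192 = 86016; answer 86016
Part 2: R1 = 86016; m = 3; total draws C(8,2) = 28; favorable C(6,2) = 15; P = 15/28; answer 15/28
Part 3: R2 = 15/28; threaded value p + q = 43; w = 8; cross terms: (-39*9 - -23*-14)=-673, (-23*8 - 10*9)=-274, (10*40 - -30*8)=640, (-30*-14 - -39*40)=1980; twice the area = |1673| = 1673; area = 1673/2; answer 1673/2
Part 4: R3 = 1673/2; threaded value p + q = 1675; r = 24; 2*(24)^3 + 2*(24)^2 - 5*(24)^1 - 6 = (27648) + (1152) + (-120) + (-6) = 28674; answer 28674

28674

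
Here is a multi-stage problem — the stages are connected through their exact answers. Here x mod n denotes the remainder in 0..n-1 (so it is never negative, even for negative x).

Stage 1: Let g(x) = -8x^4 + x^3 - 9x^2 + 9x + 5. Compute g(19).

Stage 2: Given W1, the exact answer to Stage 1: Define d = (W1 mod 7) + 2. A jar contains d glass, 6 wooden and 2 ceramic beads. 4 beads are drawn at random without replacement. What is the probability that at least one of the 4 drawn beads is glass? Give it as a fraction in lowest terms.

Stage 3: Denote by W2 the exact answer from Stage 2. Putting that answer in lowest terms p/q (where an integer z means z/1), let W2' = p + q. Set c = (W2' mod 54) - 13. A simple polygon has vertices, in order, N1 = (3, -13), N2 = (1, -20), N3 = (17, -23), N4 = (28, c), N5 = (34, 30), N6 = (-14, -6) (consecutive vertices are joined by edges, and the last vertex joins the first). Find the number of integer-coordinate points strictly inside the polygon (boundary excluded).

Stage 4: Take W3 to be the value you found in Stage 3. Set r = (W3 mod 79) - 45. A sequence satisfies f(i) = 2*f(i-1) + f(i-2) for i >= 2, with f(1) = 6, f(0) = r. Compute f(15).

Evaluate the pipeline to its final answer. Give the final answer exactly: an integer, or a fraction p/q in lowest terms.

Stage 1: -8*(19)^4 + 1*(19)^3 - 9*(19)^2 + 9*(19)^1 + 5 = (-1042568) + (6859) + (-3249) + (171) + (5) = -1038782; answer -1038782
Stage 2: W1 = -1038782; d = 6; total draws C(14,4) = 1001; complement C(8,4) = 70; favorable 1001 - 70 = 931; P = 133/143; answer 133/143
Stage 3: W2 = 133/143; threaded value p + q = 276; c = -7; cross terms: (3*-20 - 1*-13)=-47, (1*-23 - 17*-20)=317, (17*-7 - 28*-23)=525, (28*30 - 34*-7)=1078, (34*-6 - -14*30)=216, (-14*-13 - 3*-6)=200; twice the area = |2289| = 2289; area = 2289/2; boundary points = 1 + 1 + 1 + 1 + 12 + 1 = 17; strictly interior points = area - boundary/2 + 1 = 1137; answer 1137
Stage 4: W3 = 1137; r = -14; f(2) = 2*(6) + 1*(-14) = -2; iterating: f(2)=-2, f(3)=2, f(4)=2, f(5)=6, f(6)=14, f(7)=34, f(8)=82, f(9)=198, f(10)=478, f(11)=1154, f(12)=2786, f(13)=6726, f(14)=16238, f(15)=39202; answer 39202

39202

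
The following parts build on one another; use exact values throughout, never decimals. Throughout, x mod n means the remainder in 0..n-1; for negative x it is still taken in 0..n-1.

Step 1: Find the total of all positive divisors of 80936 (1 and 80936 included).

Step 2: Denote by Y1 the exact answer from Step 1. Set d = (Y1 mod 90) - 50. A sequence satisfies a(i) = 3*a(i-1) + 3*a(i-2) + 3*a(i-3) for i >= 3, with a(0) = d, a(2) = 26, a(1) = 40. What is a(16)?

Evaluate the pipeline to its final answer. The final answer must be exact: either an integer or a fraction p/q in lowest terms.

12568546602

Step 1: 80936 = 2^3 * 67 * 151; sigma = (1 + 2 + 4 + 8) * (1 + 67) * (1 + 151) = 15 * 68 * 152 = 155040; answer 155040
Step 2: Y1 = 155040; d = 10; a(3) = 3*(26) + 3*(40) + 3*(10) = 228; iterating: a(3)=228, a(4)=882, a(5)=3408, a(6)=13554, a(7)=53532, a(8)=211482, a(9)=835704, a(10)=3302154, a(11)=13048020, a(12)=51557634, a(13)=203723424, a(14)=804987234, a(15)=3180804876, a(16)=12568546602; answer 12568546602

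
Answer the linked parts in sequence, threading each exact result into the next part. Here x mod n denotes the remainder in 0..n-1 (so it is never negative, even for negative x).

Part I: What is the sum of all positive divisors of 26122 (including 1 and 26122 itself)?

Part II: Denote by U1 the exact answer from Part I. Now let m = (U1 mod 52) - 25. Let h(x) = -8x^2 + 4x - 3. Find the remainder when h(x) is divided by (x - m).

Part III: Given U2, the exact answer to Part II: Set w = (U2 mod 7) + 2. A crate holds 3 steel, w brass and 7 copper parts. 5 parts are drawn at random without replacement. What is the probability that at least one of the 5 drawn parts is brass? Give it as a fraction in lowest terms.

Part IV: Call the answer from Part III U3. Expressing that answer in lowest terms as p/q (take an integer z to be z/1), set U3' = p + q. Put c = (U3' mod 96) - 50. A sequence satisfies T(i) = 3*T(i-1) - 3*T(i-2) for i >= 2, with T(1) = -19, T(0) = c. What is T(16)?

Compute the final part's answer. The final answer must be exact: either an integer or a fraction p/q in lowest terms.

465831

Part I: 26122 = 2 * 37 * 353; sigma = (1 + 2) * (1 + 37) * (1 + 353) = 3 * 38 * 354 = 40356; answer 40356
Part II: U1 = 40356; m = -21; remainder = value at the root: -8*(-21)^2 + 4*(-21)^1 - 3 = (-3528) + (-84) + (-3) = -3615; answer -3615
Part III: U2 = -3615; w = 6; total draws C(16,5) = 4368; complement C(10,5) = 252; favorable 4368 - 252 = 4116; P = 49/52; answer 49/52
Part IV: U3 = 49/52; threaded value p + q = 101; c = -45; T(2) = 3*(-19) - 3*(-45) = 78; iterating: T(2)=78, T(3)=291, T(4)=639, T(5)=1044, T(6)=1215, T(7)=513, T(8)=-2106, T(9)=-7857, T(10)=-17253, T(11)=-28188, T(12)=-32805, T(13)=-13851, T(14)=56862, T(15)=212139, T(16)=465831; answer 465831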